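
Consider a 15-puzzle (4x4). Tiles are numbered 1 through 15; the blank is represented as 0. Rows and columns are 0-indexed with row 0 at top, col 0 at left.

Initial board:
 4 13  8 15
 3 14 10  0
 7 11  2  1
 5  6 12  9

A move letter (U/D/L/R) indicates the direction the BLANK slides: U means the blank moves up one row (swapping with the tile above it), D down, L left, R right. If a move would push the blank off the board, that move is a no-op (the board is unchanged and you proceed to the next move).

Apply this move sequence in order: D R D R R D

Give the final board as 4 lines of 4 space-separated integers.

After move 1 (D):
 4 13  8 15
 3 14 10  1
 7 11  2  0
 5  6 12  9

After move 2 (R):
 4 13  8 15
 3 14 10  1
 7 11  2  0
 5  6 12  9

After move 3 (D):
 4 13  8 15
 3 14 10  1
 7 11  2  9
 5  6 12  0

After move 4 (R):
 4 13  8 15
 3 14 10  1
 7 11  2  9
 5  6 12  0

After move 5 (R):
 4 13  8 15
 3 14 10  1
 7 11  2  9
 5  6 12  0

After move 6 (D):
 4 13  8 15
 3 14 10  1
 7 11  2  9
 5  6 12  0

Answer:  4 13  8 15
 3 14 10  1
 7 11  2  9
 5  6 12  0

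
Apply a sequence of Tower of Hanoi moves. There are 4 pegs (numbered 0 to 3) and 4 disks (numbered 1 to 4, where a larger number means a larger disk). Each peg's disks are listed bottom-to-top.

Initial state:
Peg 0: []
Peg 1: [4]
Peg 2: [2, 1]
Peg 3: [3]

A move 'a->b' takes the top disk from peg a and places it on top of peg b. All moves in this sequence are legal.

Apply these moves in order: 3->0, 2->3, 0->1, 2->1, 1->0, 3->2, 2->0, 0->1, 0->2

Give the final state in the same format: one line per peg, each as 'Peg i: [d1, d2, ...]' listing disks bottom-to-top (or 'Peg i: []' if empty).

After move 1 (3->0):
Peg 0: [3]
Peg 1: [4]
Peg 2: [2, 1]
Peg 3: []

After move 2 (2->3):
Peg 0: [3]
Peg 1: [4]
Peg 2: [2]
Peg 3: [1]

After move 3 (0->1):
Peg 0: []
Peg 1: [4, 3]
Peg 2: [2]
Peg 3: [1]

After move 4 (2->1):
Peg 0: []
Peg 1: [4, 3, 2]
Peg 2: []
Peg 3: [1]

After move 5 (1->0):
Peg 0: [2]
Peg 1: [4, 3]
Peg 2: []
Peg 3: [1]

After move 6 (3->2):
Peg 0: [2]
Peg 1: [4, 3]
Peg 2: [1]
Peg 3: []

After move 7 (2->0):
Peg 0: [2, 1]
Peg 1: [4, 3]
Peg 2: []
Peg 3: []

After move 8 (0->1):
Peg 0: [2]
Peg 1: [4, 3, 1]
Peg 2: []
Peg 3: []

After move 9 (0->2):
Peg 0: []
Peg 1: [4, 3, 1]
Peg 2: [2]
Peg 3: []

Answer: Peg 0: []
Peg 1: [4, 3, 1]
Peg 2: [2]
Peg 3: []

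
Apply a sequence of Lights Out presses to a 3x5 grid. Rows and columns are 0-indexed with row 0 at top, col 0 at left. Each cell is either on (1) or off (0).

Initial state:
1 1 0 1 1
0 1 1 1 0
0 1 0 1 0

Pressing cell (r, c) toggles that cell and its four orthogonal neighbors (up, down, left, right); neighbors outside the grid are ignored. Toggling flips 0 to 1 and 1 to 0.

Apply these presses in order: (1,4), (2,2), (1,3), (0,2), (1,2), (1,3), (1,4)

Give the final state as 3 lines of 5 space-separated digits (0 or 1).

After press 1 at (1,4):
1 1 0 1 0
0 1 1 0 1
0 1 0 1 1

After press 2 at (2,2):
1 1 0 1 0
0 1 0 0 1
0 0 1 0 1

After press 3 at (1,3):
1 1 0 0 0
0 1 1 1 0
0 0 1 1 1

After press 4 at (0,2):
1 0 1 1 0
0 1 0 1 0
0 0 1 1 1

After press 5 at (1,2):
1 0 0 1 0
0 0 1 0 0
0 0 0 1 1

After press 6 at (1,3):
1 0 0 0 0
0 0 0 1 1
0 0 0 0 1

After press 7 at (1,4):
1 0 0 0 1
0 0 0 0 0
0 0 0 0 0

Answer: 1 0 0 0 1
0 0 0 0 0
0 0 0 0 0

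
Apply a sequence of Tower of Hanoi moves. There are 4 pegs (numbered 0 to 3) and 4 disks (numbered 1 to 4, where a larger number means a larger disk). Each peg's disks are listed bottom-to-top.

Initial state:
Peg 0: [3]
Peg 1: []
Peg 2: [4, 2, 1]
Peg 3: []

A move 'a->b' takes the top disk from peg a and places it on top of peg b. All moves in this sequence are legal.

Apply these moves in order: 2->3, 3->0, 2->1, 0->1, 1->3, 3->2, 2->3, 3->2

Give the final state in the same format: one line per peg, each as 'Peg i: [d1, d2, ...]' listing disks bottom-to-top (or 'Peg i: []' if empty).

Answer: Peg 0: [3]
Peg 1: [2]
Peg 2: [4, 1]
Peg 3: []

Derivation:
After move 1 (2->3):
Peg 0: [3]
Peg 1: []
Peg 2: [4, 2]
Peg 3: [1]

After move 2 (3->0):
Peg 0: [3, 1]
Peg 1: []
Peg 2: [4, 2]
Peg 3: []

After move 3 (2->1):
Peg 0: [3, 1]
Peg 1: [2]
Peg 2: [4]
Peg 3: []

After move 4 (0->1):
Peg 0: [3]
Peg 1: [2, 1]
Peg 2: [4]
Peg 3: []

After move 5 (1->3):
Peg 0: [3]
Peg 1: [2]
Peg 2: [4]
Peg 3: [1]

After move 6 (3->2):
Peg 0: [3]
Peg 1: [2]
Peg 2: [4, 1]
Peg 3: []

After move 7 (2->3):
Peg 0: [3]
Peg 1: [2]
Peg 2: [4]
Peg 3: [1]

After move 8 (3->2):
Peg 0: [3]
Peg 1: [2]
Peg 2: [4, 1]
Peg 3: []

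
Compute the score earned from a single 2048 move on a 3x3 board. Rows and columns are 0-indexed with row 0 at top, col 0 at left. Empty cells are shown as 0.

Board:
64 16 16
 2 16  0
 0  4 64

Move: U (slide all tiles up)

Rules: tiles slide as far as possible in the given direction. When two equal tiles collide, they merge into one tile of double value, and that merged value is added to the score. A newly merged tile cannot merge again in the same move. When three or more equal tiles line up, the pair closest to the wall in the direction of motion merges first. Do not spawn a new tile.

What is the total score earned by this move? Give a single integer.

Answer: 32

Derivation:
Slide up:
col 0: [64, 2, 0] -> [64, 2, 0]  score +0 (running 0)
col 1: [16, 16, 4] -> [32, 4, 0]  score +32 (running 32)
col 2: [16, 0, 64] -> [16, 64, 0]  score +0 (running 32)
Board after move:
64 32 16
 2  4 64
 0  0  0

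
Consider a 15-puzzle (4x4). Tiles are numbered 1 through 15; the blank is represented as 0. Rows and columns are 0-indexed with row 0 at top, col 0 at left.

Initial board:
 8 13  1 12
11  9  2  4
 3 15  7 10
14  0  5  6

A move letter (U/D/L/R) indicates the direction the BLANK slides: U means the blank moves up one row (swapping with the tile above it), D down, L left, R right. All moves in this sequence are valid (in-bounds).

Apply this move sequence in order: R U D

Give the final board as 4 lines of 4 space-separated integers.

After move 1 (R):
 8 13  1 12
11  9  2  4
 3 15  7 10
14  5  0  6

After move 2 (U):
 8 13  1 12
11  9  2  4
 3 15  0 10
14  5  7  6

After move 3 (D):
 8 13  1 12
11  9  2  4
 3 15  7 10
14  5  0  6

Answer:  8 13  1 12
11  9  2  4
 3 15  7 10
14  5  0  6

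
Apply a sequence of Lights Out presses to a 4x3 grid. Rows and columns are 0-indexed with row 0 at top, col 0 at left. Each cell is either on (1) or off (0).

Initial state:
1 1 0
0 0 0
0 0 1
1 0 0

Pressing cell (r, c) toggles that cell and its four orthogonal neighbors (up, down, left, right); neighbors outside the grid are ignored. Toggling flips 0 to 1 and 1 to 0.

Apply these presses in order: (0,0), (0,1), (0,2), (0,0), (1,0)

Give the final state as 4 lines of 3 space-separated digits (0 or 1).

After press 1 at (0,0):
0 0 0
1 0 0
0 0 1
1 0 0

After press 2 at (0,1):
1 1 1
1 1 0
0 0 1
1 0 0

After press 3 at (0,2):
1 0 0
1 1 1
0 0 1
1 0 0

After press 4 at (0,0):
0 1 0
0 1 1
0 0 1
1 0 0

After press 5 at (1,0):
1 1 0
1 0 1
1 0 1
1 0 0

Answer: 1 1 0
1 0 1
1 0 1
1 0 0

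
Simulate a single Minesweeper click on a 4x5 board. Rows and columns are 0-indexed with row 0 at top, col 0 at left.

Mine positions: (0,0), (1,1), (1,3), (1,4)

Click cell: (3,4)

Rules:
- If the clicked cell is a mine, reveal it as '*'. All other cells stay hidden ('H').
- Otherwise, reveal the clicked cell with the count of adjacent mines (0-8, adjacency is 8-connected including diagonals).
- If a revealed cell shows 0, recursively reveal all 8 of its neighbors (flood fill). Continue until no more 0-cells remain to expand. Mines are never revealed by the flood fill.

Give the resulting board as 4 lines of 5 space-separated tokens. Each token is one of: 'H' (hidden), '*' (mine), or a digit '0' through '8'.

H H H H H
H H H H H
1 1 2 2 2
0 0 0 0 0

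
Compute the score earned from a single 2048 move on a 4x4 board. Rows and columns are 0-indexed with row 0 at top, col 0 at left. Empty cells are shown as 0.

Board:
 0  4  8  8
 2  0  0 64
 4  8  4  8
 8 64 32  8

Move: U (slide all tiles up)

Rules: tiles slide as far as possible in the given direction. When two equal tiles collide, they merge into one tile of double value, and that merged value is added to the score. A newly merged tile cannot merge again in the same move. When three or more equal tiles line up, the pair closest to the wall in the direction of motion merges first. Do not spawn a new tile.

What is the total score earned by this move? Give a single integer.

Answer: 16

Derivation:
Slide up:
col 0: [0, 2, 4, 8] -> [2, 4, 8, 0]  score +0 (running 0)
col 1: [4, 0, 8, 64] -> [4, 8, 64, 0]  score +0 (running 0)
col 2: [8, 0, 4, 32] -> [8, 4, 32, 0]  score +0 (running 0)
col 3: [8, 64, 8, 8] -> [8, 64, 16, 0]  score +16 (running 16)
Board after move:
 2  4  8  8
 4  8  4 64
 8 64 32 16
 0  0  0  0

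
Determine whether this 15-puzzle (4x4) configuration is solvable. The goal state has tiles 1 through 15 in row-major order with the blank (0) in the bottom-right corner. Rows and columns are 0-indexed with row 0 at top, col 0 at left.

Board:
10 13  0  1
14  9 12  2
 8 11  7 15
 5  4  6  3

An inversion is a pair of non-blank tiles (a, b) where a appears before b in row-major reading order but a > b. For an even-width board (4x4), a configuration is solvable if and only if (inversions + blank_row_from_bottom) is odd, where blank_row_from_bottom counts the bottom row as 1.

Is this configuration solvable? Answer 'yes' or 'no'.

Answer: yes

Derivation:
Inversions: 67
Blank is in row 0 (0-indexed from top), which is row 4 counting from the bottom (bottom = 1).
67 + 4 = 71, which is odd, so the puzzle is solvable.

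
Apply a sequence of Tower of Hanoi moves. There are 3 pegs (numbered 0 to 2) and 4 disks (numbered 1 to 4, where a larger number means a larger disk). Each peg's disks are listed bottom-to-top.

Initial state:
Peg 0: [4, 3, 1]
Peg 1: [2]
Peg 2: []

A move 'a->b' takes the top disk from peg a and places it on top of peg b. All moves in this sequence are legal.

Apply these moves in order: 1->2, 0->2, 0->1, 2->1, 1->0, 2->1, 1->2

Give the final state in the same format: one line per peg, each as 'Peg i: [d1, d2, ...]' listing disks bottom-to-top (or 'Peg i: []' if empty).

Answer: Peg 0: [4, 1]
Peg 1: [3]
Peg 2: [2]

Derivation:
After move 1 (1->2):
Peg 0: [4, 3, 1]
Peg 1: []
Peg 2: [2]

After move 2 (0->2):
Peg 0: [4, 3]
Peg 1: []
Peg 2: [2, 1]

After move 3 (0->1):
Peg 0: [4]
Peg 1: [3]
Peg 2: [2, 1]

After move 4 (2->1):
Peg 0: [4]
Peg 1: [3, 1]
Peg 2: [2]

After move 5 (1->0):
Peg 0: [4, 1]
Peg 1: [3]
Peg 2: [2]

After move 6 (2->1):
Peg 0: [4, 1]
Peg 1: [3, 2]
Peg 2: []

After move 7 (1->2):
Peg 0: [4, 1]
Peg 1: [3]
Peg 2: [2]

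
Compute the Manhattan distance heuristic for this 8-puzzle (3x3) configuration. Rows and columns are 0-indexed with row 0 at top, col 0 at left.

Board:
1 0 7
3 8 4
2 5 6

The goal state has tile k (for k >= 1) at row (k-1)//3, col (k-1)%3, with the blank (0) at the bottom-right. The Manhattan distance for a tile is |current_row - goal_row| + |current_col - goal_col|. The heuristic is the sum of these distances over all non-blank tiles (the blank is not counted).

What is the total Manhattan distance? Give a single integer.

Answer: 15

Derivation:
Tile 1: at (0,0), goal (0,0), distance |0-0|+|0-0| = 0
Tile 7: at (0,2), goal (2,0), distance |0-2|+|2-0| = 4
Tile 3: at (1,0), goal (0,2), distance |1-0|+|0-2| = 3
Tile 8: at (1,1), goal (2,1), distance |1-2|+|1-1| = 1
Tile 4: at (1,2), goal (1,0), distance |1-1|+|2-0| = 2
Tile 2: at (2,0), goal (0,1), distance |2-0|+|0-1| = 3
Tile 5: at (2,1), goal (1,1), distance |2-1|+|1-1| = 1
Tile 6: at (2,2), goal (1,2), distance |2-1|+|2-2| = 1
Sum: 0 + 4 + 3 + 1 + 2 + 3 + 1 + 1 = 15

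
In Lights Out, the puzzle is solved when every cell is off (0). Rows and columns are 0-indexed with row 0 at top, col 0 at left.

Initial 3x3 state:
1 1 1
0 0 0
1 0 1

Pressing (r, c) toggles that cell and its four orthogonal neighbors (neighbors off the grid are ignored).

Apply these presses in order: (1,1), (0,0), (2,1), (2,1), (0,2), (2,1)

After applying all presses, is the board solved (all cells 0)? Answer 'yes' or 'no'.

After press 1 at (1,1):
1 0 1
1 1 1
1 1 1

After press 2 at (0,0):
0 1 1
0 1 1
1 1 1

After press 3 at (2,1):
0 1 1
0 0 1
0 0 0

After press 4 at (2,1):
0 1 1
0 1 1
1 1 1

After press 5 at (0,2):
0 0 0
0 1 0
1 1 1

After press 6 at (2,1):
0 0 0
0 0 0
0 0 0

Lights still on: 0

Answer: yes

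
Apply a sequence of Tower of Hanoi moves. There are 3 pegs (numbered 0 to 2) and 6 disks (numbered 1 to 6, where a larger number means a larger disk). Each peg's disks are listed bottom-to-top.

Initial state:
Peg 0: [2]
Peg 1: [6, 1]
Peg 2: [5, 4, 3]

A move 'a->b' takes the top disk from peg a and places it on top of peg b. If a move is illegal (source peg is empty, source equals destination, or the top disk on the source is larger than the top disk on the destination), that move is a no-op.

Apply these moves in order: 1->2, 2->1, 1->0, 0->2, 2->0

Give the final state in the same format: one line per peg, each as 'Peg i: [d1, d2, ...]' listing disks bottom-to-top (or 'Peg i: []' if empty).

Answer: Peg 0: [2, 1]
Peg 1: [6]
Peg 2: [5, 4, 3]

Derivation:
After move 1 (1->2):
Peg 0: [2]
Peg 1: [6]
Peg 2: [5, 4, 3, 1]

After move 2 (2->1):
Peg 0: [2]
Peg 1: [6, 1]
Peg 2: [5, 4, 3]

After move 3 (1->0):
Peg 0: [2, 1]
Peg 1: [6]
Peg 2: [5, 4, 3]

After move 4 (0->2):
Peg 0: [2]
Peg 1: [6]
Peg 2: [5, 4, 3, 1]

After move 5 (2->0):
Peg 0: [2, 1]
Peg 1: [6]
Peg 2: [5, 4, 3]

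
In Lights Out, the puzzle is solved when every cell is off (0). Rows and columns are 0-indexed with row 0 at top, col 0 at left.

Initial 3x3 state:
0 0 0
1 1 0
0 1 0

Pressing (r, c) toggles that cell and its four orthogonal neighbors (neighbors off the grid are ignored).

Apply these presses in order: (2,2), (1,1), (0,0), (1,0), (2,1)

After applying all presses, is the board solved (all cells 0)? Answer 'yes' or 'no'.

Answer: yes

Derivation:
After press 1 at (2,2):
0 0 0
1 1 1
0 0 1

After press 2 at (1,1):
0 1 0
0 0 0
0 1 1

After press 3 at (0,0):
1 0 0
1 0 0
0 1 1

After press 4 at (1,0):
0 0 0
0 1 0
1 1 1

After press 5 at (2,1):
0 0 0
0 0 0
0 0 0

Lights still on: 0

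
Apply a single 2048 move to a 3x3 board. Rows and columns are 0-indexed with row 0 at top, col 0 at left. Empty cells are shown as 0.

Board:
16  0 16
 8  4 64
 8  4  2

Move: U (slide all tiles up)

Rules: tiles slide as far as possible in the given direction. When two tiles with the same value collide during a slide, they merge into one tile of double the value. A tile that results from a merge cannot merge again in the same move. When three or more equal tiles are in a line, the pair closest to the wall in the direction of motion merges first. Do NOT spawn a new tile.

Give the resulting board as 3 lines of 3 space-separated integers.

Answer: 16  8 16
16  0 64
 0  0  2

Derivation:
Slide up:
col 0: [16, 8, 8] -> [16, 16, 0]
col 1: [0, 4, 4] -> [8, 0, 0]
col 2: [16, 64, 2] -> [16, 64, 2]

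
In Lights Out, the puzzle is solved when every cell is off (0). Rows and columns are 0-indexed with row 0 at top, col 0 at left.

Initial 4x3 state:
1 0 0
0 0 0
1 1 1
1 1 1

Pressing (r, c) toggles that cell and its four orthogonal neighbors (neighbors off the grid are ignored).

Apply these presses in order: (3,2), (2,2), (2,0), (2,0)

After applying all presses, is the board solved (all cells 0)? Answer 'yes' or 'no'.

Answer: no

Derivation:
After press 1 at (3,2):
1 0 0
0 0 0
1 1 0
1 0 0

After press 2 at (2,2):
1 0 0
0 0 1
1 0 1
1 0 1

After press 3 at (2,0):
1 0 0
1 0 1
0 1 1
0 0 1

After press 4 at (2,0):
1 0 0
0 0 1
1 0 1
1 0 1

Lights still on: 6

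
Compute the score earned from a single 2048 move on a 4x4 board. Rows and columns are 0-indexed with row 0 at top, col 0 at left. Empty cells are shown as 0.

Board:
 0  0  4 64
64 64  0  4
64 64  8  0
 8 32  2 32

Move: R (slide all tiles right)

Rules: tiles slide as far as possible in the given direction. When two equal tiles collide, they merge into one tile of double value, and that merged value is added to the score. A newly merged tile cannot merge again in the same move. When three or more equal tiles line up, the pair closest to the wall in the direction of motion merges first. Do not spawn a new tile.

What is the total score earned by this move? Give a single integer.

Answer: 256

Derivation:
Slide right:
row 0: [0, 0, 4, 64] -> [0, 0, 4, 64]  score +0 (running 0)
row 1: [64, 64, 0, 4] -> [0, 0, 128, 4]  score +128 (running 128)
row 2: [64, 64, 8, 0] -> [0, 0, 128, 8]  score +128 (running 256)
row 3: [8, 32, 2, 32] -> [8, 32, 2, 32]  score +0 (running 256)
Board after move:
  0   0   4  64
  0   0 128   4
  0   0 128   8
  8  32   2  32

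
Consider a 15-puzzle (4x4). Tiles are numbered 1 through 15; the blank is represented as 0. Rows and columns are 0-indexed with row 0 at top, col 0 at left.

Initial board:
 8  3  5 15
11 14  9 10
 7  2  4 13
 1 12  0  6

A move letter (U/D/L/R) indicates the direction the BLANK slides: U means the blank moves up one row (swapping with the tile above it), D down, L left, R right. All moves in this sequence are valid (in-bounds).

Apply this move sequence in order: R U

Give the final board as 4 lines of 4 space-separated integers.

After move 1 (R):
 8  3  5 15
11 14  9 10
 7  2  4 13
 1 12  6  0

After move 2 (U):
 8  3  5 15
11 14  9 10
 7  2  4  0
 1 12  6 13

Answer:  8  3  5 15
11 14  9 10
 7  2  4  0
 1 12  6 13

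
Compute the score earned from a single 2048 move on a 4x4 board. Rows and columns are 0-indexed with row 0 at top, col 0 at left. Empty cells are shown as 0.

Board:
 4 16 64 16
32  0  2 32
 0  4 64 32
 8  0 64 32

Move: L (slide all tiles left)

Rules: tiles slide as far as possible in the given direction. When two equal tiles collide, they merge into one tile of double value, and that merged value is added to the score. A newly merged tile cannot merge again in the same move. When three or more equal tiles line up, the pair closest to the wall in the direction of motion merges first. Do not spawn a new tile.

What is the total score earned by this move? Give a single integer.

Answer: 0

Derivation:
Slide left:
row 0: [4, 16, 64, 16] -> [4, 16, 64, 16]  score +0 (running 0)
row 1: [32, 0, 2, 32] -> [32, 2, 32, 0]  score +0 (running 0)
row 2: [0, 4, 64, 32] -> [4, 64, 32, 0]  score +0 (running 0)
row 3: [8, 0, 64, 32] -> [8, 64, 32, 0]  score +0 (running 0)
Board after move:
 4 16 64 16
32  2 32  0
 4 64 32  0
 8 64 32  0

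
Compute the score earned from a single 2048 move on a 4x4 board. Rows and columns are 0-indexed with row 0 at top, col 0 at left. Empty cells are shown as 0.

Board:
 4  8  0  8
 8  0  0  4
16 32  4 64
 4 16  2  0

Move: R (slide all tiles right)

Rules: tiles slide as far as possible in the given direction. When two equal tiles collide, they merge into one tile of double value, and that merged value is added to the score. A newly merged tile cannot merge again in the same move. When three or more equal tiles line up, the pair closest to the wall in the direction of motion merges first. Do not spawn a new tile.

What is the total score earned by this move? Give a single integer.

Answer: 16

Derivation:
Slide right:
row 0: [4, 8, 0, 8] -> [0, 0, 4, 16]  score +16 (running 16)
row 1: [8, 0, 0, 4] -> [0, 0, 8, 4]  score +0 (running 16)
row 2: [16, 32, 4, 64] -> [16, 32, 4, 64]  score +0 (running 16)
row 3: [4, 16, 2, 0] -> [0, 4, 16, 2]  score +0 (running 16)
Board after move:
 0  0  4 16
 0  0  8  4
16 32  4 64
 0  4 16  2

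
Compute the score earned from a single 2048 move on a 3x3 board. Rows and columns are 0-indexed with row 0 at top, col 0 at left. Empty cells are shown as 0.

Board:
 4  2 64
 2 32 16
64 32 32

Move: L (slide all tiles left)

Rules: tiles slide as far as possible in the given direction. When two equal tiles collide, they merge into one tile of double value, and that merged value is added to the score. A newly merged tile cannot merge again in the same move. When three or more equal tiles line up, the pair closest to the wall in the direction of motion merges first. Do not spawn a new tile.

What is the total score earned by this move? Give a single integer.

Answer: 64

Derivation:
Slide left:
row 0: [4, 2, 64] -> [4, 2, 64]  score +0 (running 0)
row 1: [2, 32, 16] -> [2, 32, 16]  score +0 (running 0)
row 2: [64, 32, 32] -> [64, 64, 0]  score +64 (running 64)
Board after move:
 4  2 64
 2 32 16
64 64  0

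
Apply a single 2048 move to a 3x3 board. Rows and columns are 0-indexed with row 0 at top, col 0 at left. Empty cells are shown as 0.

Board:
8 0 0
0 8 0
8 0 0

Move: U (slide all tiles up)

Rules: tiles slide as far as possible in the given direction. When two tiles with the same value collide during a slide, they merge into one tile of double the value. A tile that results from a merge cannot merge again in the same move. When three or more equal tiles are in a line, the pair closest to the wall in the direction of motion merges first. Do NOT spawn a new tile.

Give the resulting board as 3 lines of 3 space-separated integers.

Slide up:
col 0: [8, 0, 8] -> [16, 0, 0]
col 1: [0, 8, 0] -> [8, 0, 0]
col 2: [0, 0, 0] -> [0, 0, 0]

Answer: 16  8  0
 0  0  0
 0  0  0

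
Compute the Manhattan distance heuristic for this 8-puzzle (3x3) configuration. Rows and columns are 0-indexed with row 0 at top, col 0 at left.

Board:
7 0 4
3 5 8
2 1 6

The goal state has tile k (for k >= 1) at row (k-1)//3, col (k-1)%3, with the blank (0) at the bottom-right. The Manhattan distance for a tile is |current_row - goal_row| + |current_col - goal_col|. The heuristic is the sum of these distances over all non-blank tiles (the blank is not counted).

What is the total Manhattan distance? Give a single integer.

Tile 7: at (0,0), goal (2,0), distance |0-2|+|0-0| = 2
Tile 4: at (0,2), goal (1,0), distance |0-1|+|2-0| = 3
Tile 3: at (1,0), goal (0,2), distance |1-0|+|0-2| = 3
Tile 5: at (1,1), goal (1,1), distance |1-1|+|1-1| = 0
Tile 8: at (1,2), goal (2,1), distance |1-2|+|2-1| = 2
Tile 2: at (2,0), goal (0,1), distance |2-0|+|0-1| = 3
Tile 1: at (2,1), goal (0,0), distance |2-0|+|1-0| = 3
Tile 6: at (2,2), goal (1,2), distance |2-1|+|2-2| = 1
Sum: 2 + 3 + 3 + 0 + 2 + 3 + 3 + 1 = 17

Answer: 17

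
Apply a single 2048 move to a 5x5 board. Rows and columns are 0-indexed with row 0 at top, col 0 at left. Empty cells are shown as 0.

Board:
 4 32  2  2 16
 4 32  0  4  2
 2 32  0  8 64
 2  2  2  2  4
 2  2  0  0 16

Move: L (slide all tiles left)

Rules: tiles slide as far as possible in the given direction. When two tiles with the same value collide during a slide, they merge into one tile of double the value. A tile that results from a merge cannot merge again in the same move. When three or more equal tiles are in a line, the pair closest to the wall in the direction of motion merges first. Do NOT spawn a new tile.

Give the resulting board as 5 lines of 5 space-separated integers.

Slide left:
row 0: [4, 32, 2, 2, 16] -> [4, 32, 4, 16, 0]
row 1: [4, 32, 0, 4, 2] -> [4, 32, 4, 2, 0]
row 2: [2, 32, 0, 8, 64] -> [2, 32, 8, 64, 0]
row 3: [2, 2, 2, 2, 4] -> [4, 4, 4, 0, 0]
row 4: [2, 2, 0, 0, 16] -> [4, 16, 0, 0, 0]

Answer:  4 32  4 16  0
 4 32  4  2  0
 2 32  8 64  0
 4  4  4  0  0
 4 16  0  0  0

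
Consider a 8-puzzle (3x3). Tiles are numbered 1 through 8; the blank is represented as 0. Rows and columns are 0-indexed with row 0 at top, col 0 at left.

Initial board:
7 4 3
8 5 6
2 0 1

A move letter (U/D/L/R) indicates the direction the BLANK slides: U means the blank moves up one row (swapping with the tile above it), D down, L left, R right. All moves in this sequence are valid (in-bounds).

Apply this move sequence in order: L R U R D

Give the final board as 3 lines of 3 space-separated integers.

After move 1 (L):
7 4 3
8 5 6
0 2 1

After move 2 (R):
7 4 3
8 5 6
2 0 1

After move 3 (U):
7 4 3
8 0 6
2 5 1

After move 4 (R):
7 4 3
8 6 0
2 5 1

After move 5 (D):
7 4 3
8 6 1
2 5 0

Answer: 7 4 3
8 6 1
2 5 0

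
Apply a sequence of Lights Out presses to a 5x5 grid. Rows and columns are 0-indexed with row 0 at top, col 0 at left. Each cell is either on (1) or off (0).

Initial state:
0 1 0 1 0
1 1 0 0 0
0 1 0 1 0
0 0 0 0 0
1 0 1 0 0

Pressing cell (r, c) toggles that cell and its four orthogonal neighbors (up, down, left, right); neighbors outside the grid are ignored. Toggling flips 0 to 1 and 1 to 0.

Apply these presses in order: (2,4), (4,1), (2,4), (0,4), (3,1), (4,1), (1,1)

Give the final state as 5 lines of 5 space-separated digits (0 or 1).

Answer: 0 0 0 0 1
0 0 1 0 1
0 1 0 1 0
1 1 1 0 0
1 1 1 0 0

Derivation:
After press 1 at (2,4):
0 1 0 1 0
1 1 0 0 1
0 1 0 0 1
0 0 0 0 1
1 0 1 0 0

After press 2 at (4,1):
0 1 0 1 0
1 1 0 0 1
0 1 0 0 1
0 1 0 0 1
0 1 0 0 0

After press 3 at (2,4):
0 1 0 1 0
1 1 0 0 0
0 1 0 1 0
0 1 0 0 0
0 1 0 0 0

After press 4 at (0,4):
0 1 0 0 1
1 1 0 0 1
0 1 0 1 0
0 1 0 0 0
0 1 0 0 0

After press 5 at (3,1):
0 1 0 0 1
1 1 0 0 1
0 0 0 1 0
1 0 1 0 0
0 0 0 0 0

After press 6 at (4,1):
0 1 0 0 1
1 1 0 0 1
0 0 0 1 0
1 1 1 0 0
1 1 1 0 0

After press 7 at (1,1):
0 0 0 0 1
0 0 1 0 1
0 1 0 1 0
1 1 1 0 0
1 1 1 0 0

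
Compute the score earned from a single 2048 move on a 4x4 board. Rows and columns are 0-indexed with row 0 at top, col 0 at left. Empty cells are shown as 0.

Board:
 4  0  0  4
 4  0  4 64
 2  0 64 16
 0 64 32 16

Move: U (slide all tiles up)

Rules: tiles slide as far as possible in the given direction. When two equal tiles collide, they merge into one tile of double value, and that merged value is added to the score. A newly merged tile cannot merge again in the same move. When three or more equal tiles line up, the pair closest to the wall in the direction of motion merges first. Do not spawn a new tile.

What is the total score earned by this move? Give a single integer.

Answer: 40

Derivation:
Slide up:
col 0: [4, 4, 2, 0] -> [8, 2, 0, 0]  score +8 (running 8)
col 1: [0, 0, 0, 64] -> [64, 0, 0, 0]  score +0 (running 8)
col 2: [0, 4, 64, 32] -> [4, 64, 32, 0]  score +0 (running 8)
col 3: [4, 64, 16, 16] -> [4, 64, 32, 0]  score +32 (running 40)
Board after move:
 8 64  4  4
 2  0 64 64
 0  0 32 32
 0  0  0  0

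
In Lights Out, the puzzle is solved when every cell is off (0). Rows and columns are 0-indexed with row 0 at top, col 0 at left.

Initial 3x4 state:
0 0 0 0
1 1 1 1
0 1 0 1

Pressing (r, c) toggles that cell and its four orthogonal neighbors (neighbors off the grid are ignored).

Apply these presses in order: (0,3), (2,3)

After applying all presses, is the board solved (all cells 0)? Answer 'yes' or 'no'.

Answer: no

Derivation:
After press 1 at (0,3):
0 0 1 1
1 1 1 0
0 1 0 1

After press 2 at (2,3):
0 0 1 1
1 1 1 1
0 1 1 0

Lights still on: 8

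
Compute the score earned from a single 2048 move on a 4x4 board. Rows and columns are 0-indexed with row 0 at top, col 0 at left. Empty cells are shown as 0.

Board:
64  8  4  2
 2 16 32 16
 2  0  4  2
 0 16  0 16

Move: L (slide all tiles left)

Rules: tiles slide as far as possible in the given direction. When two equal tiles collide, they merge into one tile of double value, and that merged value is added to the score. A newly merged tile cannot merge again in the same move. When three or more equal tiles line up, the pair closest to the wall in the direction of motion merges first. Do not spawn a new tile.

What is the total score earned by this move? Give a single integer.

Slide left:
row 0: [64, 8, 4, 2] -> [64, 8, 4, 2]  score +0 (running 0)
row 1: [2, 16, 32, 16] -> [2, 16, 32, 16]  score +0 (running 0)
row 2: [2, 0, 4, 2] -> [2, 4, 2, 0]  score +0 (running 0)
row 3: [0, 16, 0, 16] -> [32, 0, 0, 0]  score +32 (running 32)
Board after move:
64  8  4  2
 2 16 32 16
 2  4  2  0
32  0  0  0

Answer: 32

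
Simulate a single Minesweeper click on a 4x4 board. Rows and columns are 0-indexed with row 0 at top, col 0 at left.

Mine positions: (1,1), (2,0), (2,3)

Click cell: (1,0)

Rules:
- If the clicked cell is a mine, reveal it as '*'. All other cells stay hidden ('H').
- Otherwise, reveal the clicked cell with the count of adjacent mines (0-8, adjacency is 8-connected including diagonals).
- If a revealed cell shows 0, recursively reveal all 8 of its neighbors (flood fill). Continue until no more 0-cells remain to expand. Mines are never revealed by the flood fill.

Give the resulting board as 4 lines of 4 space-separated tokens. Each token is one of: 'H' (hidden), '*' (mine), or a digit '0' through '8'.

H H H H
2 H H H
H H H H
H H H H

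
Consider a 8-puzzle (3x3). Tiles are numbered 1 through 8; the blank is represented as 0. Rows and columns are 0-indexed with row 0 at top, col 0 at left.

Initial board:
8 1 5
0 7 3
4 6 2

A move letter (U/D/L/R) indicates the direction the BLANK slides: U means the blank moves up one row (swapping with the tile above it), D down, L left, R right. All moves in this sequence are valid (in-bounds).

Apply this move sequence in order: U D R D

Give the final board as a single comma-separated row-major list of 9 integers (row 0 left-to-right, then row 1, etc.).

Answer: 8, 1, 5, 7, 6, 3, 4, 0, 2

Derivation:
After move 1 (U):
0 1 5
8 7 3
4 6 2

After move 2 (D):
8 1 5
0 7 3
4 6 2

After move 3 (R):
8 1 5
7 0 3
4 6 2

After move 4 (D):
8 1 5
7 6 3
4 0 2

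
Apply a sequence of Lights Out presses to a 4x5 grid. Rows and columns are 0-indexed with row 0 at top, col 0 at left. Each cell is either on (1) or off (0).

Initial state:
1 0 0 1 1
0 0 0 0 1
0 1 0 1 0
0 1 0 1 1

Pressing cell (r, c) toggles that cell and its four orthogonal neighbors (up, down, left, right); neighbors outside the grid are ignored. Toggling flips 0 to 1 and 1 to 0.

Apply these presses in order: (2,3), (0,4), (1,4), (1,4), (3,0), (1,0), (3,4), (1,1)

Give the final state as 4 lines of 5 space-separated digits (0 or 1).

After press 1 at (2,3):
1 0 0 1 1
0 0 0 1 1
0 1 1 0 1
0 1 0 0 1

After press 2 at (0,4):
1 0 0 0 0
0 0 0 1 0
0 1 1 0 1
0 1 0 0 1

After press 3 at (1,4):
1 0 0 0 1
0 0 0 0 1
0 1 1 0 0
0 1 0 0 1

After press 4 at (1,4):
1 0 0 0 0
0 0 0 1 0
0 1 1 0 1
0 1 0 0 1

After press 5 at (3,0):
1 0 0 0 0
0 0 0 1 0
1 1 1 0 1
1 0 0 0 1

After press 6 at (1,0):
0 0 0 0 0
1 1 0 1 0
0 1 1 0 1
1 0 0 0 1

After press 7 at (3,4):
0 0 0 0 0
1 1 0 1 0
0 1 1 0 0
1 0 0 1 0

After press 8 at (1,1):
0 1 0 0 0
0 0 1 1 0
0 0 1 0 0
1 0 0 1 0

Answer: 0 1 0 0 0
0 0 1 1 0
0 0 1 0 0
1 0 0 1 0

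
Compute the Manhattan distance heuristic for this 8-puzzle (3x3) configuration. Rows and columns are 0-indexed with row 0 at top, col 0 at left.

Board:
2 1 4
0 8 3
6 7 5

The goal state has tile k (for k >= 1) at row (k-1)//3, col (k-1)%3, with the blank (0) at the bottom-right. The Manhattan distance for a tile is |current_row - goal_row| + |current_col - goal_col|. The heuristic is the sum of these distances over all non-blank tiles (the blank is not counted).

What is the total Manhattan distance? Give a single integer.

Answer: 13

Derivation:
Tile 2: (0,0)->(0,1) = 1
Tile 1: (0,1)->(0,0) = 1
Tile 4: (0,2)->(1,0) = 3
Tile 8: (1,1)->(2,1) = 1
Tile 3: (1,2)->(0,2) = 1
Tile 6: (2,0)->(1,2) = 3
Tile 7: (2,1)->(2,0) = 1
Tile 5: (2,2)->(1,1) = 2
Sum: 1 + 1 + 3 + 1 + 1 + 3 + 1 + 2 = 13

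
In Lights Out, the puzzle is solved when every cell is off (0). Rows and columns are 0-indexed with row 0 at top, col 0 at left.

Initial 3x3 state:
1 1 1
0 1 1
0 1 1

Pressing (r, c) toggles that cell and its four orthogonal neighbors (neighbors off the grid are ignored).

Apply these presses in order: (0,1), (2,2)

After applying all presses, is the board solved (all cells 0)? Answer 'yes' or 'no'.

Answer: yes

Derivation:
After press 1 at (0,1):
0 0 0
0 0 1
0 1 1

After press 2 at (2,2):
0 0 0
0 0 0
0 0 0

Lights still on: 0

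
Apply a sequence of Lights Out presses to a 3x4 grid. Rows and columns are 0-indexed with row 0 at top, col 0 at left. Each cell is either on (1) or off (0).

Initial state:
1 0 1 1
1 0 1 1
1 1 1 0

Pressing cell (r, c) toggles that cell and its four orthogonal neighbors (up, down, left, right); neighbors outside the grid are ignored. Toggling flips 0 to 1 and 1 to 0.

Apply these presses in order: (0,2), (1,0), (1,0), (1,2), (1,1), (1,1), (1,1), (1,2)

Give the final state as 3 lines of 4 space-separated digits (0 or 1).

After press 1 at (0,2):
1 1 0 0
1 0 0 1
1 1 1 0

After press 2 at (1,0):
0 1 0 0
0 1 0 1
0 1 1 0

After press 3 at (1,0):
1 1 0 0
1 0 0 1
1 1 1 0

After press 4 at (1,2):
1 1 1 0
1 1 1 0
1 1 0 0

After press 5 at (1,1):
1 0 1 0
0 0 0 0
1 0 0 0

After press 6 at (1,1):
1 1 1 0
1 1 1 0
1 1 0 0

After press 7 at (1,1):
1 0 1 0
0 0 0 0
1 0 0 0

After press 8 at (1,2):
1 0 0 0
0 1 1 1
1 0 1 0

Answer: 1 0 0 0
0 1 1 1
1 0 1 0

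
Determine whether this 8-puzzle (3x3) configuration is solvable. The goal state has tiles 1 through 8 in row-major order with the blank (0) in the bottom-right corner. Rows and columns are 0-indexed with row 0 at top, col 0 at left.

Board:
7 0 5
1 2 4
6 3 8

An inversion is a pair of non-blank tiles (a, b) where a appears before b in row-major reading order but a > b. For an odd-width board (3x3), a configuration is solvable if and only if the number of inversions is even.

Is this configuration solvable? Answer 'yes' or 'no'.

Inversions (pairs i<j in row-major order where tile[i] > tile[j] > 0): 12
12 is even, so the puzzle is solvable.

Answer: yes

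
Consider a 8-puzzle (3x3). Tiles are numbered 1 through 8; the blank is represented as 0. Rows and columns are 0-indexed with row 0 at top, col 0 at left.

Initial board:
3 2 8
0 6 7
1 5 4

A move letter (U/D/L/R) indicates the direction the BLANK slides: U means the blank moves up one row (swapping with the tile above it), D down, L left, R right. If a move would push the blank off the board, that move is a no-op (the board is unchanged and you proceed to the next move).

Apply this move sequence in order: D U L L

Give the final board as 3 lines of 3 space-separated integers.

Answer: 3 2 8
0 6 7
1 5 4

Derivation:
After move 1 (D):
3 2 8
1 6 7
0 5 4

After move 2 (U):
3 2 8
0 6 7
1 5 4

After move 3 (L):
3 2 8
0 6 7
1 5 4

After move 4 (L):
3 2 8
0 6 7
1 5 4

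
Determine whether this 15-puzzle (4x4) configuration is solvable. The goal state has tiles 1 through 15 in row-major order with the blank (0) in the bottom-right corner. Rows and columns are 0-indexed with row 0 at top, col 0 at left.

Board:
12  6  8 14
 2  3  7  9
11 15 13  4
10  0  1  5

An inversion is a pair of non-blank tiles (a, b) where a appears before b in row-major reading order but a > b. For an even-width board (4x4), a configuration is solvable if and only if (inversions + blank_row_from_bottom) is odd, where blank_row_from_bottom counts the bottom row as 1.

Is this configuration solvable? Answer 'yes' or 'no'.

Answer: yes

Derivation:
Inversions: 56
Blank is in row 3 (0-indexed from top), which is row 1 counting from the bottom (bottom = 1).
56 + 1 = 57, which is odd, so the puzzle is solvable.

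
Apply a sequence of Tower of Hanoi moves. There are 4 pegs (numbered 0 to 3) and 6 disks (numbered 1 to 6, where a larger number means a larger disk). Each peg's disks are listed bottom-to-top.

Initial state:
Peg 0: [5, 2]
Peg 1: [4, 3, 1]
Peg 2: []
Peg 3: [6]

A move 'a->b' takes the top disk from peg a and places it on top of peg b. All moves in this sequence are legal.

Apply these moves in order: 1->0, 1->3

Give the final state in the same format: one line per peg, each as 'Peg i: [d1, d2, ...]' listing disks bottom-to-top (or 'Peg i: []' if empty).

Answer: Peg 0: [5, 2, 1]
Peg 1: [4]
Peg 2: []
Peg 3: [6, 3]

Derivation:
After move 1 (1->0):
Peg 0: [5, 2, 1]
Peg 1: [4, 3]
Peg 2: []
Peg 3: [6]

After move 2 (1->3):
Peg 0: [5, 2, 1]
Peg 1: [4]
Peg 2: []
Peg 3: [6, 3]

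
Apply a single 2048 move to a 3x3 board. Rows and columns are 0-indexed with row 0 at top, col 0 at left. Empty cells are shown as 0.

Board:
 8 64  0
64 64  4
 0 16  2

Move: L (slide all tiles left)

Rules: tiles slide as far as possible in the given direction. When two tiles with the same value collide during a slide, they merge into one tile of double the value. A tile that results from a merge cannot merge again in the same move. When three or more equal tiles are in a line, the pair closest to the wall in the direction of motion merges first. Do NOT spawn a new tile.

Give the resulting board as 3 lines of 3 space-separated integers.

Slide left:
row 0: [8, 64, 0] -> [8, 64, 0]
row 1: [64, 64, 4] -> [128, 4, 0]
row 2: [0, 16, 2] -> [16, 2, 0]

Answer:   8  64   0
128   4   0
 16   2   0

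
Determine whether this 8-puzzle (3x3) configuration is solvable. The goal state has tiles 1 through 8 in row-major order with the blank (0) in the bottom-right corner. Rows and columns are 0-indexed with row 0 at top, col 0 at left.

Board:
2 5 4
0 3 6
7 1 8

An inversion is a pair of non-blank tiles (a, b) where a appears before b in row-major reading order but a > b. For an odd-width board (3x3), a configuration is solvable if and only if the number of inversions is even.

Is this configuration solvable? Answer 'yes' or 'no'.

Answer: no

Derivation:
Inversions (pairs i<j in row-major order where tile[i] > tile[j] > 0): 9
9 is odd, so the puzzle is not solvable.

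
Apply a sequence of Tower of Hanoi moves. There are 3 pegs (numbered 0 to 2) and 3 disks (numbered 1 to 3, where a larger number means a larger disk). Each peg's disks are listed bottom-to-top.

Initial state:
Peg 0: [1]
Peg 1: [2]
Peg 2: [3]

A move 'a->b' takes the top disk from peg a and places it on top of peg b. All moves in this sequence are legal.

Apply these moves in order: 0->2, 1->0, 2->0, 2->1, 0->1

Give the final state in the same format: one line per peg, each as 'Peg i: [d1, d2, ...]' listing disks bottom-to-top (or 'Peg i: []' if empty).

Answer: Peg 0: [2]
Peg 1: [3, 1]
Peg 2: []

Derivation:
After move 1 (0->2):
Peg 0: []
Peg 1: [2]
Peg 2: [3, 1]

After move 2 (1->0):
Peg 0: [2]
Peg 1: []
Peg 2: [3, 1]

After move 3 (2->0):
Peg 0: [2, 1]
Peg 1: []
Peg 2: [3]

After move 4 (2->1):
Peg 0: [2, 1]
Peg 1: [3]
Peg 2: []

After move 5 (0->1):
Peg 0: [2]
Peg 1: [3, 1]
Peg 2: []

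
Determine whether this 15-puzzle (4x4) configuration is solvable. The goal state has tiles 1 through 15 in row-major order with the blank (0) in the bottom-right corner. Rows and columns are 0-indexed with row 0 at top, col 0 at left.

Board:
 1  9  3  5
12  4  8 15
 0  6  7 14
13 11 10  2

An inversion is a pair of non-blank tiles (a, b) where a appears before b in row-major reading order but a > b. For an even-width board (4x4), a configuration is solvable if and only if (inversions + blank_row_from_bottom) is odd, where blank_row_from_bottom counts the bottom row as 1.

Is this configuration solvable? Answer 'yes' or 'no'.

Inversions: 40
Blank is in row 2 (0-indexed from top), which is row 2 counting from the bottom (bottom = 1).
40 + 2 = 42, which is even, so the puzzle is not solvable.

Answer: no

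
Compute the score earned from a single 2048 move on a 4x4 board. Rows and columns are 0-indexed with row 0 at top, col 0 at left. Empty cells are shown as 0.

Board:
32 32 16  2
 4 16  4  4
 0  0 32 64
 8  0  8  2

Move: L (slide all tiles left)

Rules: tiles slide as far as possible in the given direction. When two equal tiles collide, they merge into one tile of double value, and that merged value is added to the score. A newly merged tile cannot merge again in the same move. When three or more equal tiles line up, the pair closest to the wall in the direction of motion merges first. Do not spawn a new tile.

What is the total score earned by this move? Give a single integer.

Answer: 88

Derivation:
Slide left:
row 0: [32, 32, 16, 2] -> [64, 16, 2, 0]  score +64 (running 64)
row 1: [4, 16, 4, 4] -> [4, 16, 8, 0]  score +8 (running 72)
row 2: [0, 0, 32, 64] -> [32, 64, 0, 0]  score +0 (running 72)
row 3: [8, 0, 8, 2] -> [16, 2, 0, 0]  score +16 (running 88)
Board after move:
64 16  2  0
 4 16  8  0
32 64  0  0
16  2  0  0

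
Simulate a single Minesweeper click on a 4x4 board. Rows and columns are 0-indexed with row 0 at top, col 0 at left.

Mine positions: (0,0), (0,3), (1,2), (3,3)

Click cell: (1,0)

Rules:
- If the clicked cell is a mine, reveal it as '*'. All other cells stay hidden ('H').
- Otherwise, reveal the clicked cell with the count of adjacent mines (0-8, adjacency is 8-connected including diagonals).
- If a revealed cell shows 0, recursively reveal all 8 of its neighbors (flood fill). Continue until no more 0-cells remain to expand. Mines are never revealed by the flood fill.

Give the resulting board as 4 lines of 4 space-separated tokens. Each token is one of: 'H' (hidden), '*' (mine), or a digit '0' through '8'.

H H H H
1 H H H
H H H H
H H H H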